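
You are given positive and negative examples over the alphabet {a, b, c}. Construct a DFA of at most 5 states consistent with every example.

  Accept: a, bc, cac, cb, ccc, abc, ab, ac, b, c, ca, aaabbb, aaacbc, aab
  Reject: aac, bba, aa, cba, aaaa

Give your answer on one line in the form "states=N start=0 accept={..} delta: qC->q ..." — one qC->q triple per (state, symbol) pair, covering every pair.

states=3 start=0 accept={0,1} delta: 0a->1 0b->1 0c->0 1a->2 1b->1 1c->0 2a->1 2b->0 2c->2

Grow the machine one transition at a time. Run the examples from 0; the earliest place one falls off (shortest prefix, ties alphabetical) gets sent to the lowest-numbered state that keeps every Accept/Reject pair distinguishable — a pair clashes when both reach the same state with identical unread suffix — and to a fresh state only if none does.
a: 0a undefined. 0a->0: no, a/aa meet in 0. Open state 1: 0a->1.
b: 0b undefined. 0b->0: no, a/bba meet in 1. 0b->1: ok.
c: 0c undefined. 0c->0: ok.
aa: 1a undefined. 1a->0: no, ccc/aac meet in 0. 1a->1: no, a/aa meet in 1. Open state 2: 1a->2.
ab: 1b undefined. 1b->0: no, a/bba meet in 1. 1b->1: ok.
ac: 1c undefined. 1c->0: ok.
aaa: 2a undefined. 2a->0: no, a/aaaa meet in 1. 2a->1: ok.
aab: 2b undefined. 2b->0: ok.
aac: 2c undefined. 2c->0: no, bc/aac meet in 0. 2c->1: no, a/aac meet in 1. 2c->2: ok.
All examples now run through 3 states with every (state, symbol) defined. Accept strings end in {0,1}, Reject strings end in {2}; accept={0,1}.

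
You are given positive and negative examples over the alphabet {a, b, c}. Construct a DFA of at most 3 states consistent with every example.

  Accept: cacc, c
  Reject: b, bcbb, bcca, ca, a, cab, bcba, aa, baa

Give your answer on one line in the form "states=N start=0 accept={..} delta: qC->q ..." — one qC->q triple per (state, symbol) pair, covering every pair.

states=2 start=0 accept={1} delta: 0a->0 0b->0 0c->1 1a->0 1b->0 1c->1

Grow the machine one transition at a time. Run the examples from 0; the earliest place one falls off (shortest prefix, ties alphabetical) gets sent to the lowest-numbered state that keeps every Accept/Reject pair distinguishable — a pair clashes when both reach the same state with identical unread suffix — and to a fresh state only if none does.
a: 0a undefined. 0a->0: ok.
b: 0b undefined. 0b->0: ok.
c: 0c undefined. 0c->0: no, cacc/b meet in 0. Open state 1: 0c->1.
ca: 1a undefined. 1a->0: ok.
bcb: 1b undefined. 1b->0: ok.
bcc: 1c undefined. 1c->0: no, cacc/b meet in 0. 1c->1: ok.
All examples now run through 2 states with every (state, symbol) defined. Accept strings end in {1}, Reject strings end in {0}; accept={1}.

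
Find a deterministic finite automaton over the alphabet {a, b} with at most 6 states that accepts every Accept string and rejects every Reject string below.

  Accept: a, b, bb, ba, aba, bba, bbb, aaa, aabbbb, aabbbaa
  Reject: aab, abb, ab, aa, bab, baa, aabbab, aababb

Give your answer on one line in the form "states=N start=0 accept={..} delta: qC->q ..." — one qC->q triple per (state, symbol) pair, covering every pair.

states=6 start=0 accept={0,1} delta: 0a->1 0b->0 1a->2 1b->2 2a->0 2b->3 3a->1 3b->4 4a->1 4b->5 5a->0 5b->0

State merging on the prefix tree: take the shortest (then alphabetical) example prefix whose next move is undefined and point that move at state 0, else 1, else 2, ...; a target is out if some Accept/Reject pair would then sit in one state with the same input left (inseparable). If every existing state is out, open a new one.
a: 0a undefined. 0a->0: no, a/aa meet in 0. Open state 1: 0a->1.
b: 0b undefined. 0b->0: ok.
aa: 1a undefined. 1a->0: no, b/aab meet in 0. 1a->1: no, a/aa meet in 1. Open state 2: 1a->2.
ab: 1b undefined. 1b->0: no, b/abb meet in 0. 1b->1: no, a/abb meet in 1. 1b->2: ok.
aaa: 2a undefined. 2a->0: ok.
aab: 2b undefined. 2b->0: no, b/aab meet in 0. 2b->1: no, a/aab meet in 1. 2b->2: no, b/aabbab meet in 0. Open state 3: 2b->3.
aaba: 3a undefined. 3a->0: no, b/aababb meet in 0. 3a->1: ok.
aabb: 3b undefined. 3b->0: no, aabbbaa/ab meet in 2. 3b->1: no, aabbbb/aab meet in 3. 3b->2: no, b/aabbab meet in 0. 3b->3: no, aabbbb/aab meet in 3. Open state 4: 3b->4.
aabba: 4a undefined. 4a->0: no, b/aabbab meet in 0. 4a->1: ok.
aabbb: 4b undefined. 4b->0: no, aabbbaa/ab meet in 2. 4b->1: no, aabbbb/ab meet in 2. 4b->2: no, aabbbb/aab meet in 3. 4b->3: no, aabbbaa/ab meet in 2. 4b->4: no, aabbbaa/ab meet in 2. Open state 5: 4b->5.
aabbba: 5a undefined. 5a->0: ok.
aabbbb: 5b undefined. 5b->0: ok.
All examples now run through 6 states with every (state, symbol) defined. Accept strings end in {0,1}, Reject strings end in {2,3}; accept={0,1}.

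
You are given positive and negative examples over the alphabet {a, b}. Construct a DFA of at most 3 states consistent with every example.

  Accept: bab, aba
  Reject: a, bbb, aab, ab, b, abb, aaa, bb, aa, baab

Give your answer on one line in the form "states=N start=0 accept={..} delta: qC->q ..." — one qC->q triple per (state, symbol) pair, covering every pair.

states=3 start=0 accept={2} delta: 0a->0 0b->1 1a->2 1b->0 2a->0 2b->2

Fold the examples into a partial DFA from state 0: repeatedly fix the first undefined (state, symbol) met by the shortest-then-alphabetical prefix, trying targets in increasing order and rejecting any under which an Accept and a Reject string meet in one state with the same remainder; add a state when all current targets are rejected. Accepting states are where Accept strings end.
a: 0a undefined. 0a->0: ok.
b: 0b undefined. 0b->0: no, bab/a meet in 0. Open state 1: 0b->1.
ba: 1a undefined. 1a->0: no, bab/aab meet in 1. 1a->1: no, bab/abb meet in 1 with "b" left. Open state 2: 1a->2.
bb: 1b undefined. 1b->0: ok.
baa: 2a undefined. 2a->0: ok.
bab: 2b undefined. 2b->0: no, bab/a meet in 0. 2b->1: no, bab/bbb meet in 1. 2b->2: ok.
All examples now run through 3 states with every (state, symbol) defined. Accept strings end in {2}, Reject strings end in {0,1}; accept={2}.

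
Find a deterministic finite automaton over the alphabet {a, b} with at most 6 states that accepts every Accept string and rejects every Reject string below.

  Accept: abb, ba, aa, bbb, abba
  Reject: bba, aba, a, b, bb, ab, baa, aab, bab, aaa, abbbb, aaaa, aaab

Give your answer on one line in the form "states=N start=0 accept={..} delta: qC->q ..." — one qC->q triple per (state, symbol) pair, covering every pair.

Grow the machine one transition at a time. Run the examples from 0; the earliest place one falls off (shortest prefix, ties alphabetical) gets sent to the lowest-numbered state that keeps every Accept/Reject pair distinguishable — a pair clashes when both reach the same state with identical unread suffix — and to a fresh state only if none does.
a: 0a undefined. 0a->0: no, abb/bb meet in 0 with "bb" left. Open state 1: 0a->1.
b: 0b undefined. 0b->0: no, ba/bba meet in 1. 0b->1: ok.
aa: 1a undefined. 1a->0: no, ba/aaaa meet in 0. 1a->1: no, ba/a meet in 1. Open state 2: 1a->2.
ab: 1b undefined. 1b->0: no, abb/bba meet in 1. 1b->1: no, abb/a meet in 1. 1b->2: no, abb/aab meet in 2 with "b" left. Open state 3: 1b->3.
aaa: 2a undefined. 2a->0: ok.
aab: 2b undefined. 2b->0: ok.
aba: 3a undefined. 3a->0: ok.
abb: 3b undefined. 3b->0: no, abb/bba meet in 0. 3b->1: no, abb/a meet in 1. 3b->2: no, abba/bba meet in 0. 3b->3: no, abb/bb meet in 3. Open state 4: 3b->4.
abba: 4a undefined. 4a->0: no, abba/bba meet in 0. 4a->1: no, abba/a meet in 1. 4a->2: ok.
abbb: 4b undefined. 4b->0: ok.
All examples now run through 5 states with every (state, symbol) defined. Accept strings end in {2,4}, Reject strings end in {0,1,3}; accept={2,4}.

states=5 start=0 accept={2,4} delta: 0a->1 0b->1 1a->2 1b->3 2a->0 2b->0 3a->0 3b->4 4a->2 4b->0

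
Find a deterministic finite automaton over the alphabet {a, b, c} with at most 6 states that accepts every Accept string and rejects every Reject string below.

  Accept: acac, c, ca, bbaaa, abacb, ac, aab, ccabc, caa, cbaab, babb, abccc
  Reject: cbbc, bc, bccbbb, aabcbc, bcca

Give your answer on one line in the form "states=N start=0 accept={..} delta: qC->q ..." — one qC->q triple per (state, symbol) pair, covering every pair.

states=4 start=0 accept={0,1} delta: 0a->0 0b->1 0c->1 1a->0 1b->0 1c->2 2a->1 2b->2 2c->3 3a->2 3b->2 3c->0

State merging on the prefix tree: take the shortest (then alphabetical) example prefix whose next move is undefined and point that move at state 0, else 1, else 2, ...; a target is out if some Accept/Reject pair would then sit in one state with the same input left (inseparable). If every existing state is out, open a new one.
a: 0a undefined. 0a->0: ok.
b: 0b undefined. 0b->0: no, c/bc meet in 0 with "c" left. Open state 1: 0b->1.
c: 0c undefined. 0c->0: no, ccabc/bc meet in 1 with "c" left. 0c->1: ok.
ba: 1a undefined. 1a->0: ok.
bb: 1b undefined. 1b->0: ok.
bc: 1c undefined. 1c->0: no, ca/cbbc meet in 0. 1c->1: no, acac/cbbc meet in 1. Open state 2: 1c->2.
bcc: 2c undefined. 2c->0: no, acac/bccbbb meet in 1. 2c->1: no, ca/bccbbb meet in 0. 2c->2: no, abccc/cbbc meet in 2. Open state 3: 2c->3.
cca: 2a undefined. 2a->0: no, ccabc/cbbc meet in 2. 2a->1: ok.
bcca: 3a undefined. 3a->0: no, ca/bcca meet in 0. 3a->1: no, acac/bcca meet in 1. 3a->2: ok.
bccb: 3b undefined. 3b->0: no, ca/bccbbb meet in 0. 3b->1: no, acac/bccbbb meet in 1. 3b->2: ok.
aabcb: 2b undefined. 2b->0: no, acac/bccbbb meet in 1. 2b->1: no, ca/bccbbb meet in 0. 2b->2: ok.
abccc: 3c undefined. 3c->0: ok.
All examples now run through 4 states with every (state, symbol) defined. Accept strings end in {0,1}, Reject strings end in {2,3}; accept={0,1}.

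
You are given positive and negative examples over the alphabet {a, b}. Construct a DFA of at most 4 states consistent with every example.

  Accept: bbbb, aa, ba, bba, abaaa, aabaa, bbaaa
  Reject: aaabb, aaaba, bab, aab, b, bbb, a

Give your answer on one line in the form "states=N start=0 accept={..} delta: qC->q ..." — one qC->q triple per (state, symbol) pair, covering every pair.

states=4 start=0 accept={2,3} delta: 0a->1 0b->1 1a->2 1b->2 2a->3 2b->1 3a->1 3b->0

State merging on the prefix tree: take the shortest (then alphabetical) example prefix whose next move is undefined and point that move at state 0, else 1, else 2, ...; a target is out if some Accept/Reject pair would then sit in one state with the same input left (inseparable). If every existing state is out, open a new one.
a: 0a undefined. 0a->0: no, aa/a meet in 0. Open state 1: 0a->1.
b: 0b undefined. 0b->0: no, bbbb/b meet in 0. 0b->1: ok.
aa: 1a undefined. 1a->0: no, bba/aaaba meet in 1 with "ba" left. 1a->1: no, aa/b meet in 1. Open state 2: 1a->2.
ab: 1b undefined. 1b->0: no, bba/b meet in 1. 1b->1: no, bbbb/b meet in 1. 1b->2: ok.
aaa: 2a undefined. 2a->0: no, aa/aaabb meet in 2. 2a->1: no, bba/aaaba meet in 1. 2a->2: no, bbbb/aaabb meet in 2 with "bb" left. Open state 3: 2a->3.
aab: 2b undefined. 2b->0: no, bbbb/b meet in 1. 2b->1: ok.
aaab: 3b undefined. 3b->0: ok.
abaa: 3a undefined. 3a->0: no, abaaa/aaabb meet in 1. 3a->1: ok.
All examples now run through 4 states with every (state, symbol) defined. Accept strings end in {2,3}, Reject strings end in {1}; accept={2,3}.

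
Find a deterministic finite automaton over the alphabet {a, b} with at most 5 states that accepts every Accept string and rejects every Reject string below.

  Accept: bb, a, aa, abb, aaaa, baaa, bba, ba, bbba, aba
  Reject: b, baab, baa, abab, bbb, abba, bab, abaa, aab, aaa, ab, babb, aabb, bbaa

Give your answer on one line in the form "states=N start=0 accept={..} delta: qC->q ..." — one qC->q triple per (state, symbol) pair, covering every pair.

states=5 start=0 accept={1,3} delta: 0a->1 0b->2 1a->3 1b->4 2a->3 2b->1 3a->0 3b->0 4a->3 4b->3

Fold the examples into a partial DFA from state 0: repeatedly fix the first undefined (state, symbol) met by the shortest-then-alphabetical prefix, trying targets in increasing order and rejecting any under which an Accept and a Reject string meet in one state with the same remainder; add a state when all current targets are rejected. Accepting states are where Accept strings end.
a: 0a undefined. 0a->0: no, bb/aabb meet in 0 with "bb" left. Open state 1: 0a->1.
b: 0b undefined. 0b->0: no, bb/b meet in 0. 0b->1: no, bb/ab meet in 1 with "b" left. Open state 2: 0b->2.
aa: 1a undefined. 1a->0: no, bb/aabb meet in 2 with "b" left. 1a->1: no, a/aaa meet in 1. 1a->2: no, bb/aab meet in 2 with "b" left. Open state 3: 1a->3.
ab: 1b undefined. 1b->0: no, aa/abaa meet in 3. 1b->1: no, a/ab meet in 1. 1b->2: no, bba/abba meet in 2 with "ba" left. 1b->3: no, aa/ab meet in 3. Open state 4: 1b->4.
ba: 2a undefined. 2a->0: no, bb/babb meet in 2 with "b" left. 2a->1: no, aa/baa meet in 3. 2a->2: no, bb/baab meet in 2 with "b" left. 2a->3: ok.
bb: 2b undefined. 2b->0: no, aa/bbaa meet in 3. 2b->1: ok.
aaa: 3a undefined. 3a->0: ok.
aab: 3b undefined. 3b->0: ok.
aba: 4a undefined. 4a->0: no, bb/abaa meet in 1. 4a->1: no, aa/abaa meet in 3. 4a->2: no, bb/abab meet in 1. 4a->3: ok.
abb: 4b undefined. 4b->0: no, bb/abba meet in 1. 4b->1: no, aa/abba meet in 3. 4b->2: no, aa/abba meet in 3. 4b->3: ok.
All examples now run through 5 states with every (state, symbol) defined. Accept strings end in {1,3}, Reject strings end in {0,2,4}; accept={1,3}.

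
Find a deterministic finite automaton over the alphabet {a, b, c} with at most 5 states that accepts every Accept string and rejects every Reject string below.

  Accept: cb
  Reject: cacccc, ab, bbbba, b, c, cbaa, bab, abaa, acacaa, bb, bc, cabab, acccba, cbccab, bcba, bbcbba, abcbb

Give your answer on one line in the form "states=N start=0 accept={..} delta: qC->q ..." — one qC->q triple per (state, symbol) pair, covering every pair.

Grow the machine one transition at a time. Run the examples from 0; the earliest place one falls off (shortest prefix, ties alphabetical) gets sent to the lowest-numbered state that keeps every Accept/Reject pair distinguishable — a pair clashes when both reach the same state with identical unread suffix — and to a fresh state only if none does.
a: 0a undefined. 0a->0: ok.
b: 0b undefined. 0b->0: ok.
c: 0c undefined. 0c->0: no, cb/cacccc meet in 0. Open state 1: 0c->1.
ca: 1a undefined. 1a->0: ok.
cb: 1b undefined. 1b->0: no, cb/ab meet in 0. 1b->1: no, cb/c meet in 1. Open state 2: 1b->2.
acc: 1c undefined. 1c->0: ok.
cba: 2a undefined. 2a->0: ok.
cbc: 2c undefined. 2c->0: ok.
abcbb: 2b undefined. 2b->0: ok.
All examples now run through 3 states with every (state, symbol) defined. Accept strings end in {2}, Reject strings end in {0,1}; accept={2}.

states=3 start=0 accept={2} delta: 0a->0 0b->0 0c->1 1a->0 1b->2 1c->0 2a->0 2b->0 2c->0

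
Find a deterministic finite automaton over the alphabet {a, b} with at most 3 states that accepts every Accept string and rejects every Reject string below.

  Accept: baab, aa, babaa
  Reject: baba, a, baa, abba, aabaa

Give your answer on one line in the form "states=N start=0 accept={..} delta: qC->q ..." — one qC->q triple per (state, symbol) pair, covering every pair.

states=3 start=0 accept={0} delta: 0a->1 0b->2 1a->0 1b->0 2a->2 2b->0

Grow the machine one transition at a time. Run the examples from 0; the earliest place one falls off (shortest prefix, ties alphabetical) gets sent to the lowest-numbered state that keeps every Accept/Reject pair distinguishable — a pair clashes when both reach the same state with identical unread suffix — and to a fresh state only if none does.
a: 0a undefined. 0a->0: no, aa/a meet in 0. Open state 1: 0a->1.
b: 0b undefined. 0b->0: no, aa/baa meet in 1 with "a" left. 0b->1: no, babaa/aabaa meet in 1 with "abaa" left. Open state 2: 0b->2.
aa: 1a undefined. 1a->0: ok.
ab: 1b undefined. 1b->0: ok.
ba: 2a undefined. 2a->0: no, baab/baba meet in 0. 2a->1: no, aa/baa meet in 0. 2a->2: ok.
bab: 2b undefined. 2b->0: ok.
All examples now run through 3 states with every (state, symbol) defined. Accept strings end in {0}, Reject strings end in {1,2}; accept={0}.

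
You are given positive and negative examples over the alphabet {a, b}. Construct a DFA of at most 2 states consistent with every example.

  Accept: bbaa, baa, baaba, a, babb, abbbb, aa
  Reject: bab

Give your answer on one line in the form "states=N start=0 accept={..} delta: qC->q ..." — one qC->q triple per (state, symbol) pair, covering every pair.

Grow the machine one transition at a time. Run the examples from 0; the earliest place one falls off (shortest prefix, ties alphabetical) gets sent to the lowest-numbered state that keeps every Accept/Reject pair distinguishable — a pair clashes when both reach the same state with identical unread suffix — and to a fresh state only if none does.
a: 0a undefined. 0a->0: ok.
b: 0b undefined. 0b->0: no, bbaa/bab meet in 0. Open state 1: 0b->1.
ba: 1a undefined. 1a->0: ok.
bb: 1b undefined. 1b->0: ok.
All examples now run through 2 states with every (state, symbol) defined. Accept strings end in {0}, Reject strings end in {1}; accept={0}.

states=2 start=0 accept={0} delta: 0a->0 0b->1 1a->0 1b->0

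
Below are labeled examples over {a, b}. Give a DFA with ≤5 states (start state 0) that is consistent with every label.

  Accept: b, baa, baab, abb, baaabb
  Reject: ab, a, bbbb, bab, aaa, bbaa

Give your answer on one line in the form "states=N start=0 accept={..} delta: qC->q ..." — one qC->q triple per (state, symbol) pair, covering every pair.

Grow the machine one transition at a time. Run the examples from 0; the earliest place one falls off (shortest prefix, ties alphabetical) gets sent to the lowest-numbered state that keeps every Accept/Reject pair distinguishable — a pair clashes when both reach the same state with identical unread suffix — and to a fresh state only if none does.
a: 0a undefined. 0a->0: no, b/ab meet in 0 with "b" left. Open state 1: 0a->1.
b: 0b undefined. 0b->0: no, b/bbbb meet in 0. 0b->1: no, b/a meet in 1. Open state 2: 0b->2.
aa: 1a undefined. 1a->0: ok.
ab: 1b undefined. 1b->0: ok.
ba: 2a undefined. 2a->0: no, b/bab meet in 2. 2a->1: no, baa/ab meet in 0. 2a->2: no, baab/bab meet in 2 with "b" left. Open state 3: 2a->3.
bb: 2b undefined. 2b->0: ok.
baa: 3a undefined. 3a->0: no, baa/ab meet in 0. 3a->1: no, baa/a meet in 1. 3a->2: no, baab/ab meet in 0. 3a->3: no, baab/bab meet in 3 with "b" left. Open state 4: 3a->4.
bab: 3b undefined. 3b->0: ok.
baaa: 4a undefined. 4a->0: no, baaabb/ab meet in 0. 4a->1: ok.
baab: 4b undefined. 4b->0: no, baab/ab meet in 0. 4b->1: no, baab/a meet in 1. 4b->2: ok.
All examples now run through 5 states with every (state, symbol) defined. Accept strings end in {2,4}, Reject strings end in {0,1}; accept={2,4}.

states=5 start=0 accept={2,4} delta: 0a->1 0b->2 1a->0 1b->0 2a->3 2b->0 3a->4 3b->0 4a->1 4b->2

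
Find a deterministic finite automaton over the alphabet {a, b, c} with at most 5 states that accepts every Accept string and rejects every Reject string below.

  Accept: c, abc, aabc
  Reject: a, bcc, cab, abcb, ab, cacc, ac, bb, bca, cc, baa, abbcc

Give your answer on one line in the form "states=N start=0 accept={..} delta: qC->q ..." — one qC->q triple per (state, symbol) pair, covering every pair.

State merging on the prefix tree: take the shortest (then alphabetical) example prefix whose next move is undefined and point that move at state 0, else 1, else 2, ...; a target is out if some Accept/Reject pair would then sit in one state with the same input left (inseparable). If every existing state is out, open a new one.
a: 0a undefined. 0a->0: no, c/ac meet in 0 with "c" left. Open state 1: 0a->1.
b: 0b undefined. 0b->0: ok.
c: 0c undefined. 0c->0: no, c/bcc meet in 0. 0c->1: no, c/a meet in 1. Open state 2: 0c->2.
aa: 1a undefined. 1a->0: ok.
ab: 1b undefined. 1b->0: ok.
ac: 1c undefined. 1c->0: ok.
ca: 2a undefined. 2a->0: ok.
cc: 2c undefined. 2c->0: ok.
abcb: 2b undefined. 2b->0: ok.
All examples now run through 3 states with every (state, symbol) defined. Accept strings end in {2}, Reject strings end in {0,1}; accept={2}.

states=3 start=0 accept={2} delta: 0a->1 0b->0 0c->2 1a->0 1b->0 1c->0 2a->0 2b->0 2c->0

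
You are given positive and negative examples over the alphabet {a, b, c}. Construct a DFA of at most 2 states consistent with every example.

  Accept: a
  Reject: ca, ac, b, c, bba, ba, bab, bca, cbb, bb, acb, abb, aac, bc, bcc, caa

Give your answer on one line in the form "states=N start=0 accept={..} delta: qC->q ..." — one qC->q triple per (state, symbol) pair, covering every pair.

states=2 start=0 accept={0} delta: 0a->0 0b->1 0c->1 1a->1 1b->1 1c->1

Grow the machine one transition at a time. Run the examples from 0; the earliest place one falls off (shortest prefix, ties alphabetical) gets sent to the lowest-numbered state that keeps every Accept/Reject pair distinguishable — a pair clashes when both reach the same state with identical unread suffix — and to a fresh state only if none does.
a: 0a undefined. 0a->0: ok.
b: 0b undefined. 0b->0: no, a/b meet in 0. Open state 1: 0b->1.
c: 0c undefined. 0c->0: no, a/ca meet in 0. 0c->1: ok.
ba: 1a undefined. 1a->0: no, a/ca meet in 0. 1a->1: ok.
bb: 1b undefined. 1b->0: no, a/bba meet in 0. 1b->1: ok.
bc: 1c undefined. 1c->0: no, a/bca meet in 0. 1c->1: ok.
All examples now run through 2 states with every (state, symbol) defined. Accept strings end in {0}, Reject strings end in {1}; accept={0}.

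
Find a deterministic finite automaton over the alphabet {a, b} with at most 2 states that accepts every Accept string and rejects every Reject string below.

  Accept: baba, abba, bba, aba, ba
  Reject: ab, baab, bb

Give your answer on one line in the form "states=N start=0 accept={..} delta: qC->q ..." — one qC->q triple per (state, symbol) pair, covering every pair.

State merging on the prefix tree: take the shortest (then alphabetical) example prefix whose next move is undefined and point that move at state 0, else 1, else 2, ...; a target is out if some Accept/Reject pair would then sit in one state with the same input left (inseparable). If every existing state is out, open a new one.
a: 0a undefined. 0a->0: ok.
b: 0b undefined. 0b->0: no, baba/ab meet in 0. Open state 1: 0b->1.
ba: 1a undefined. 1a->0: ok.
bb: 1b undefined. 1b->0: no, baba/bb meet in 0. 1b->1: ok.
All examples now run through 2 states with every (state, symbol) defined. Accept strings end in {0}, Reject strings end in {1}; accept={0}.

states=2 start=0 accept={0} delta: 0a->0 0b->1 1a->0 1b->1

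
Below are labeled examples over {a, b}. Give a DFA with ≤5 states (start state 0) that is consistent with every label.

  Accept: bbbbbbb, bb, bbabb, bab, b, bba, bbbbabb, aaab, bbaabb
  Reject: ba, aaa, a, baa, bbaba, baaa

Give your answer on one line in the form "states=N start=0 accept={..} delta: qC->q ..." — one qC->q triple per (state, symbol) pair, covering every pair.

states=3 start=0 accept={1,2} delta: 0a->0 0b->1 1a->0 1b->2 2a->2 2b->0

State merging on the prefix tree: take the shortest (then alphabetical) example prefix whose next move is undefined and point that move at state 0, else 1, else 2, ...; a target is out if some Accept/Reject pair would then sit in one state with the same input left (inseparable). If every existing state is out, open a new one.
a: 0a undefined. 0a->0: ok.
b: 0b undefined. 0b->0: no, bbbbbbb/ba meet in 0. Open state 1: 0b->1.
ba: 1a undefined. 1a->0: ok.
bb: 1b undefined. 1b->0: no, bb/ba meet in 0. 1b->1: no, bba/ba meet in 0. Open state 2: 1b->2.
bba: 2a undefined. 2a->0: no, bba/ba meet in 0. 2a->1: no, bab/bbaba meet in 1. 2a->2: ok.
bbb: 2b undefined. 2b->0: ok.
All examples now run through 3 states with every (state, symbol) defined. Accept strings end in {1,2}, Reject strings end in {0}; accept={1,2}.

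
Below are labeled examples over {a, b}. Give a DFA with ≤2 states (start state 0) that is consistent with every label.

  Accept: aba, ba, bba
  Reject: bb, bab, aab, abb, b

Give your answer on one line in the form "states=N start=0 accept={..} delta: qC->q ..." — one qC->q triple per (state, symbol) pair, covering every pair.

Fold the examples into a partial DFA from state 0: repeatedly fix the first undefined (state, symbol) met by the shortest-then-alphabetical prefix, trying targets in increasing order and rejecting any under which an Accept and a Reject string meet in one state with the same remainder; add a state when all current targets are rejected. Accepting states are where Accept strings end.
a: 0a undefined. 0a->0: ok.
b: 0b undefined. 0b->0: no, aba/bb meet in 0. Open state 1: 0b->1.
ba: 1a undefined. 1a->0: ok.
bb: 1b undefined. 1b->0: no, aba/bb meet in 0. 1b->1: ok.
All examples now run through 2 states with every (state, symbol) defined. Accept strings end in {0}, Reject strings end in {1}; accept={0}.

states=2 start=0 accept={0} delta: 0a->0 0b->1 1a->0 1b->1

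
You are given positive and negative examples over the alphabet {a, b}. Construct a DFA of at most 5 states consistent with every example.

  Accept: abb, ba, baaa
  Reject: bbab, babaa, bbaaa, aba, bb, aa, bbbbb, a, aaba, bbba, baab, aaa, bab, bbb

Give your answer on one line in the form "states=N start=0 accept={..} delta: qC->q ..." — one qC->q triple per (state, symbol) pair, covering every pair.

states=3 start=0 accept={2} delta: 0a->1 0b->2 1a->1 1b->0 2a->2 2b->1

State merging on the prefix tree: take the shortest (then alphabetical) example prefix whose next move is undefined and point that move at state 0, else 1, else 2, ...; a target is out if some Accept/Reject pair would then sit in one state with the same input left (inseparable). If every existing state is out, open a new one.
a: 0a undefined. 0a->0: no, abb/bb meet in 0 with "bb" left. Open state 1: 0a->1.
b: 0b undefined. 0b->0: no, ba/a meet in 1. 0b->1: no, abb/bbb meet in 1 with "bb" left. Open state 2: 0b->2.
aa: 1a undefined. 1a->0: no, ba/aaba meet in 2 with "a" left. 1a->1: ok.
ab: 1b undefined. 1b->0: ok.
ba: 2a undefined. 2a->0: no, abb/bab meet in 2. 2a->1: no, ba/babaa meet in 1. 2a->2: ok.
bb: 2b undefined. 2b->0: no, abb/bbbbb meet in 2. 2b->1: ok.
All examples now run through 3 states with every (state, symbol) defined. Accept strings end in {2}, Reject strings end in {0,1}; accept={2}.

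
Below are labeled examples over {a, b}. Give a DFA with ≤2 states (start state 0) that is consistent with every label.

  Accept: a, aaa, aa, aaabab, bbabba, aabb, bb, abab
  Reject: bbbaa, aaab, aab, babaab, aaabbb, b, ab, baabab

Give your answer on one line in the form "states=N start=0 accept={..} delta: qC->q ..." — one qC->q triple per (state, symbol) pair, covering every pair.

Grow the machine one transition at a time. Run the examples from 0; the earliest place one falls off (shortest prefix, ties alphabetical) gets sent to the lowest-numbered state that keeps every Accept/Reject pair distinguishable — a pair clashes when both reach the same state with identical unread suffix — and to a fresh state only if none does.
a: 0a undefined. 0a->0: ok.
b: 0b undefined. 0b->0: no, a/bbbaa meet in 0. Open state 1: 0b->1.
ba: 1a undefined. 1a->0: no, aaabab/aaab meet in 1. 1a->1: ok.
bb: 1b undefined. 1b->0: ok.
All examples now run through 2 states with every (state, symbol) defined. Accept strings end in {0}, Reject strings end in {1}; accept={0}.

states=2 start=0 accept={0} delta: 0a->0 0b->1 1a->1 1b->0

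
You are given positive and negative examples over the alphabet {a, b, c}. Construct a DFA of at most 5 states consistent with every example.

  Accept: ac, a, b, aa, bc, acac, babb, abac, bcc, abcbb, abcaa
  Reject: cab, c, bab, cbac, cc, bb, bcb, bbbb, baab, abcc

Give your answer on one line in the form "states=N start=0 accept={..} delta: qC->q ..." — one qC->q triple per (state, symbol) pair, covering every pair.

State merging on the prefix tree: take the shortest (then alphabetical) example prefix whose next move is undefined and point that move at state 0, else 1, else 2, ...; a target is out if some Accept/Reject pair would then sit in one state with the same input left (inseparable). If every existing state is out, open a new one.
a: 0a undefined. 0a->0: no, ac/c meet in 0 with "c" left. Open state 1: 0a->1.
b: 0b undefined. 0b->0: no, b/bb meet in 0. 0b->1: ok.
c: 0c undefined. 0c->0: ok.
aa: 1a undefined. 1a->0: no, a/bab meet in 1. 1a->1: no, ac/cbac meet in 1 with "c" left. Open state 2: 1a->2.
ab: 1b undefined. 1b->0: no, abcbb/cab meet in 0. 1b->1: no, a/cab meet in 1. 1b->2: no, aa/cab meet in 2. Open state 3: 1b->3.
ac: 1c undefined. 1c->0: no, ac/c meet in 0. 1c->1: no, acac/cbac meet in 2 with "c" left. 1c->2: no, bcc/cbac meet in 2 with "c" left. 1c->3: no, ac/cab meet in 3. Open state 4: 1c->4.
aba: 3a undefined. 3a->0: no, abac/c meet in 0. 3a->1: ok.
abc: 3c undefined. 3c->0: no, abcbb/cab meet in 3. 3c->1: no, ac/abcc meet in 4. 3c->2: ok.
aca: 4a undefined. 4a->0: no, acac/c meet in 0. 4a->1: ok.
baa: 2a undefined. 2a->0: no, a/baab meet in 1. 2a->1: ok.
bab: 2b undefined. 2b->0: ok.
bbb: 3b undefined. 3b->0: no, a/bbbb meet in 1. 3b->1: ok.
bcb: 4b undefined. 4b->0: ok.
bcc: 4c undefined. 4c->0: no, bcc/c meet in 0. 4c->1: ok.
abcc: 2c undefined. 2c->0: ok.
All examples now run through 5 states with every (state, symbol) defined. Accept strings end in {1,2,4}, Reject strings end in {0,3}; accept={1,2,4}.

states=5 start=0 accept={1,2,4} delta: 0a->1 0b->1 0c->0 1a->2 1b->3 1c->4 2a->1 2b->0 2c->0 3a->1 3b->1 3c->2 4a->1 4b->0 4c->1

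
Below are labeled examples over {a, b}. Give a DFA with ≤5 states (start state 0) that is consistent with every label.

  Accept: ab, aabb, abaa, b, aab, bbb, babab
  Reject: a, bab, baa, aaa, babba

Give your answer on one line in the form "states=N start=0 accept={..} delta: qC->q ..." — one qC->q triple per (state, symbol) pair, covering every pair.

states=4 start=0 accept={0,2} delta: 0a->1 0b->2 1a->0 1b->0 2a->3 2b->0 3a->1 3b->1

Grow the machine one transition at a time. Run the examples from 0; the earliest place one falls off (shortest prefix, ties alphabetical) gets sent to the lowest-numbered state that keeps every Accept/Reject pair distinguishable — a pair clashes when both reach the same state with identical unread suffix — and to a fresh state only if none does.
a: 0a undefined. 0a->0: no, abaa/baa meet in 0 with "baa" left. Open state 1: 0a->1.
b: 0b undefined. 0b->0: no, ab/bab meet in 1 with "b" left. 0b->1: no, b/a meet in 1. Open state 2: 0b->2.
aa: 1a undefined. 1a->0: ok.
ab: 1b undefined. 1b->0: ok.
ba: 2a undefined. 2a->0: no, b/bab meet in 2. 2a->1: no, ab/bab meet in 0. 2a->2: no, aabb/bab meet in 2 with "b" left. Open state 3: 2a->3.
bb: 2b undefined. 2b->0: ok.
baa: 3a undefined. 3a->0: no, ab/baa meet in 0. 3a->1: ok.
bab: 3b undefined. 3b->0: no, ab/bab meet in 0. 3b->1: ok.
All examples now run through 4 states with every (state, symbol) defined. Accept strings end in {0,2}, Reject strings end in {1}; accept={0,2}.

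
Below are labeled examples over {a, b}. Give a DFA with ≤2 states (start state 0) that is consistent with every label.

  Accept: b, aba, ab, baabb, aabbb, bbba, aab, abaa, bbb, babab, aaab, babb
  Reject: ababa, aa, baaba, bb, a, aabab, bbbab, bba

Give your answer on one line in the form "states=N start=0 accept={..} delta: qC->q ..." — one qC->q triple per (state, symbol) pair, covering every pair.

states=2 start=0 accept={1} delta: 0a->0 0b->1 1a->1 1b->0

State merging on the prefix tree: take the shortest (then alphabetical) example prefix whose next move is undefined and point that move at state 0, else 1, else 2, ...; a target is out if some Accept/Reject pair would then sit in one state with the same input left (inseparable). If every existing state is out, open a new one.
a: 0a undefined. 0a->0: ok.
b: 0b undefined. 0b->0: no, b/ababa meet in 0. Open state 1: 0b->1.
ba: 1a undefined. 1a->0: no, b/aabab meet in 1. 1a->1: ok.
bb: 1b undefined. 1b->0: ok.
All examples now run through 2 states with every (state, symbol) defined. Accept strings end in {1}, Reject strings end in {0}; accept={1}.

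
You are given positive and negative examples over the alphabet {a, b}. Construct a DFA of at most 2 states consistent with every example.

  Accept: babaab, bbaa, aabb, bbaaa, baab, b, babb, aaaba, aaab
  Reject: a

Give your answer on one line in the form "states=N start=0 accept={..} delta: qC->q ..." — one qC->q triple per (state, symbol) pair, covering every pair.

states=2 start=0 accept={1} delta: 0a->0 0b->1 1a->1 1b->1

Grow the machine one transition at a time. Run the examples from 0; the earliest place one falls off (shortest prefix, ties alphabetical) gets sent to the lowest-numbered state that keeps every Accept/Reject pair distinguishable — a pair clashes when both reach the same state with identical unread suffix — and to a fresh state only if none does.
a: 0a undefined. 0a->0: ok.
b: 0b undefined. 0b->0: no, babaab/a meet in 0. Open state 1: 0b->1.
ba: 1a undefined. 1a->0: no, aaaba/a meet in 0. 1a->1: ok.
bb: 1b undefined. 1b->0: no, bbaa/a meet in 0. 1b->1: ok.
All examples now run through 2 states with every (state, symbol) defined. Accept strings end in {1}, Reject strings end in {0}; accept={1}.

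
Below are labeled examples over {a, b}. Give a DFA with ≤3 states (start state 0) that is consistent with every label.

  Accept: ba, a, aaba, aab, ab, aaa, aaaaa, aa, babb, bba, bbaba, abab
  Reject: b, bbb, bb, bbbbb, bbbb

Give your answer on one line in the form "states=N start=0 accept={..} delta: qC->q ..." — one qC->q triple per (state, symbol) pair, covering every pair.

Fold the examples into a partial DFA from state 0: repeatedly fix the first undefined (state, symbol) met by the shortest-then-alphabetical prefix, trying targets in increasing order and rejecting any under which an Accept and a Reject string meet in one state with the same remainder; add a state when all current targets are rejected. Accepting states are where Accept strings end.
a: 0a undefined. 0a->0: no, aab/b meet in 0 with "b" left. Open state 1: 0a->1.
b: 0b undefined. 0b->0: ok.
aa: 1a undefined. 1a->0: no, aab/b meet in 0. 1a->1: ok.
ab: 1b undefined. 1b->0: no, aab/b meet in 0. 1b->1: ok.
All examples now run through 2 states with every (state, symbol) defined. Accept strings end in {1}, Reject strings end in {0}; accept={1}.

states=2 start=0 accept={1} delta: 0a->1 0b->0 1a->1 1b->1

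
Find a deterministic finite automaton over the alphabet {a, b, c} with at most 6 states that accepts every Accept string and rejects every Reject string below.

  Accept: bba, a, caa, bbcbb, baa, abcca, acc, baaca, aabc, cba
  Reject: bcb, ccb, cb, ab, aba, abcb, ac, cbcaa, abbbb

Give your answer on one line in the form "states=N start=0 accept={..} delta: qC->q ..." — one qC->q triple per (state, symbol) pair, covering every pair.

states=4 start=0 accept={0,3} delta: 0a->0 0b->1 0c->1 1a->2 1b->2 1c->3 2a->3 2b->0 2c->3 3a->1 3b->2 3c->0

Fold the examples into a partial DFA from state 0: repeatedly fix the first undefined (state, symbol) met by the shortest-then-alphabetical prefix, trying targets in increasing order and rejecting any under which an Accept and a Reject string meet in one state with the same remainder; add a state when all current targets are rejected. Accepting states are where Accept strings end.
a: 0a undefined. 0a->0: ok.
b: 0b undefined. 0b->0: no, bba/ab meet in 0. Open state 1: 0b->1.
c: 0c undefined. 0c->0: no, a/ac meet in 0. 0c->1: ok.
ba: 1a undefined. 1a->0: no, a/aba meet in 0. 1a->1: no, caa/ab meet in 1. Open state 2: 1a->2.
bb: 1b undefined. 1b->0: no, bba/cb meet in 0. 1b->1: no, bba/aba meet in 2. 1b->2: ok.
bc: 1c undefined. 1c->0: no, abcca/cb meet in 2. 1c->1: no, abcca/bcb meet in 2. 1c->2: no, acc/cb meet in 2. Open state 3: 1c->3.
baa: 2a undefined. 2a->0: no, baaca/cb meet in 2. 2a->1: no, bba/ab meet in 1. 2a->2: no, bba/cb meet in 2. 2a->3: ok.
bbc: 2c undefined. 2c->0: no, a/cbcaa meet in 0. 2c->1: no, bba/cbcaa meet in 3. 2c->2: no, bbcbb/abbbb meet in 2 with "bb" left. 2c->3: ok.
bcb: 3b undefined. 3b->0: no, a/bcb meet in 0. 3b->1: no, bbcbb/cb meet in 2. 3b->2: ok.
abbb: 2b undefined. 2b->0: ok.
abcc: 3c undefined. 3c->0: ok.
cbca: 3a undefined. 3a->0: no, a/cbcaa meet in 0. 3a->1: ok.
All examples now run through 4 states with every (state, symbol) defined. Accept strings end in {0,3}, Reject strings end in {1,2}; accept={0,3}.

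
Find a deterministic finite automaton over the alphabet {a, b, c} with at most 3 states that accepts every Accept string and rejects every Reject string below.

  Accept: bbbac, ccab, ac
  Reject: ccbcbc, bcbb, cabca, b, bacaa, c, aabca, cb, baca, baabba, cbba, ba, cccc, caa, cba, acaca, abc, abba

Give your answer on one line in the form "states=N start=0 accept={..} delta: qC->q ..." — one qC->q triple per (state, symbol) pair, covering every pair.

State merging on the prefix tree: take the shortest (then alphabetical) example prefix whose next move is undefined and point that move at state 0, else 1, else 2, ...; a target is out if some Accept/Reject pair would then sit in one state with the same input left (inseparable). If every existing state is out, open a new one.
a: 0a undefined. 0a->0: no, ac/c meet in 0 with "c" left. Open state 1: 0a->1.
b: 0b undefined. 0b->0: ok.
c: 0c undefined. 0c->0: ok.
aa: 1a undefined. 1a->0: ok.
ab: 1b undefined. 1b->0: no, ccab/ccbcbc meet in 0. 1b->1: no, bbbac/abc meet in 1 with "c" left. Open state 2: 1b->2.
ac: 1c undefined. 1c->0: no, bbbac/ccbcbc meet in 0. 1c->1: no, bbbac/bacaa meet in 1. 1c->2: ok.
abb: 2b undefined. 2b->0: ok.
abc: 2c undefined. 2c->0: ok.
aca: 2a undefined. 2a->0: ok.
All examples now run through 3 states with every (state, symbol) defined. Accept strings end in {2}, Reject strings end in {0,1}; accept={2}.

states=3 start=0 accept={2} delta: 0a->1 0b->0 0c->0 1a->0 1b->2 1c->2 2a->0 2b->0 2c->0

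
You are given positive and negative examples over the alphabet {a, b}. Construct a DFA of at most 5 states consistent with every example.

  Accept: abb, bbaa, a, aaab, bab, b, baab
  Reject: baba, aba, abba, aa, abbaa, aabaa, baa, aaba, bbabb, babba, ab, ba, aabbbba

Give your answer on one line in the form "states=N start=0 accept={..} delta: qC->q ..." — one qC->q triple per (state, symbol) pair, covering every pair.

states=3 start=0 accept={1} delta: 0a->1 0b->1 1a->2 1b->2 2a->0 2b->1

Grow the machine one transition at a time. Run the examples from 0; the earliest place one falls off (shortest prefix, ties alphabetical) gets sent to the lowest-numbered state that keeps every Accept/Reject pair distinguishable — a pair clashes when both reach the same state with identical unread suffix — and to a fresh state only if none does.
a: 0a undefined. 0a->0: no, bbaa/abbaa meet in 0 with "bbaa" left. Open state 1: 0a->1.
b: 0b undefined. 0b->0: no, abb/bbabb meet in 1 with "bb" left. 0b->1: ok.
aa: 1a undefined. 1a->0: no, a/aabaa meet in 1. 1a->1: no, bbaa/aabaa meet in 1 with "baa" left. Open state 2: 1a->2.
ab: 1b undefined. 1b->0: no, abb/aba meet in 1. 1b->1: no, abb/ab meet in 1. 1b->2: ok.
aaa: 2a undefined. 2a->0: ok.
aab: 2b undefined. 2b->0: no, abb/aba meet in 0. 2b->1: ok.
All examples now run through 3 states with every (state, symbol) defined. Accept strings end in {1}, Reject strings end in {0,2}; accept={1}.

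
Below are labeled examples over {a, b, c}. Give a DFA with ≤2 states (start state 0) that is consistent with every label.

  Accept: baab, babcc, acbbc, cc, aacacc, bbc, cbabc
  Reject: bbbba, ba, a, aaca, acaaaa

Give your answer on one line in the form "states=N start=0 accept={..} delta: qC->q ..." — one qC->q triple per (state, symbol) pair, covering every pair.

states=2 start=0 accept={1} delta: 0a->0 0b->1 0c->1 1a->0 1b->0 1c->1

State merging on the prefix tree: take the shortest (then alphabetical) example prefix whose next move is undefined and point that move at state 0, else 1, else 2, ...; a target is out if some Accept/Reject pair would then sit in one state with the same input left (inseparable). If every existing state is out, open a new one.
a: 0a undefined. 0a->0: ok.
b: 0b undefined. 0b->0: no, baab/bbbba meet in 0. Open state 1: 0b->1.
c: 0c undefined. 0c->0: no, cc/a meet in 0. 0c->1: ok.
ba: 1a undefined. 1a->0: ok.
bb: 1b undefined. 1b->0: ok.
cc: 1c undefined. 1c->0: no, acbbc/bbbba meet in 0. 1c->1: ok.
All examples now run through 2 states with every (state, symbol) defined. Accept strings end in {1}, Reject strings end in {0}; accept={1}.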